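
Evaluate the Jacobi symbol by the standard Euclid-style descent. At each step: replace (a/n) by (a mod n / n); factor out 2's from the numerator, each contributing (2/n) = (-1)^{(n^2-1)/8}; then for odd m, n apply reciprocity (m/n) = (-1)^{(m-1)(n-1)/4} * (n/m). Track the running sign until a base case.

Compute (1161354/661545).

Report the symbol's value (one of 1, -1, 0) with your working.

0

(1161354/661545): 1161354 mod 661545 = 499809, so (1161354/661545) = (499809/661545)
flip (499809/661545) -> (661545/499809): both odd, 499809 mod 4 = 1, 661545 mod 4 = 1, so the flip contributes +1; sign now +1
(661545/499809): 661545 mod 499809 = 161736, so (661545/499809) = (161736/499809)
factor out 2^3: 161736 = 2^3·20217; with 499809 mod 8 = 1, (2/499809) = +1; sign now +1; continue with (20217/499809)
flip (20217/499809) -> (499809/20217): both odd, 20217 mod 4 = 1, 499809 mod 4 = 1, so the flip contributes +1; sign now +1
(499809/20217): 499809 mod 20217 = 14601, so (499809/20217) = (14601/20217)
flip (14601/20217) -> (20217/14601): both odd, 14601 mod 4 = 1, 20217 mod 4 = 1, so the flip contributes +1; sign now +1
(20217/14601): 20217 mod 14601 = 5616, so (20217/14601) = (5616/14601)
factor out 2^4: 5616 = 2^4·351; with 14601 mod 8 = 1, (2/14601) = +1; sign now +1; continue with (351/14601)
flip (351/14601) -> (14601/351): both odd, 351 mod 4 = 3, 14601 mod 4 = 1, so the flip contributes +1; sign now +1
(14601/351): 14601 mod 351 = 210, so (14601/351) = (210/351)
factor out 2^1: 210 = 2^1·105; with 351 mod 8 = 7, (2/351) = +1; sign now +1; continue with (105/351)
flip (105/351) -> (351/105): both odd, 105 mod 4 = 1, 351 mod 4 = 3, so the flip contributes +1; sign now +1
(351/105): 351 mod 105 = 36, so (351/105) = (36/105)
factor out 2^2: 36 = 2^2·9; with 105 mod 8 = 1, (2/105) = +1; sign now +1; continue with (9/105)
flip (9/105) -> (105/9): both odd, 9 mod 4 = 1, 105 mod 4 = 1, so the flip contributes +1; sign now +1
(105/9): 105 mod 9 = 6, so (105/9) = (6/9)
factor out 2^1: 6 = 2^1·3; with 9 mod 8 = 1, (2/9) = +1; sign now +1; continue with (3/9)
flip (3/9) -> (9/3): both odd, 3 mod 4 = 3, 9 mod 4 = 1, so the flip contributes +1; sign now +1
(9/3): 9 mod 3 = 0, so (9/3) = (0/3)
reached (0/3); gcd(a, n) > 1, so (0/3) = 0 and the symbol is 0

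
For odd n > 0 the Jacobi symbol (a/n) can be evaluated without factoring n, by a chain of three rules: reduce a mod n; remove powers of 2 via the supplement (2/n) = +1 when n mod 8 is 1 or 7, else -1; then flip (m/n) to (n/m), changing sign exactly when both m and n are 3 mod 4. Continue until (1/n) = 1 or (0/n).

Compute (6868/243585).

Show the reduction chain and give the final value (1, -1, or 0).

-1

6868 = 2^2·1717; (2/243585) = +1 since 243585 mod 8 = 1, so (6868/243585) = (+1)^2·(1717/243585); sign now +1
reciprocity: (1717/243585) = +1·(243585/1717) since 1717 mod 4 = 1, 243585 mod 4 = 1; sign now +1
(243585/1717) = (1488/1717)   [reduce mod 1717]
1488 = 2^4·93; (2/1717) = -1 since 1717 mod 8 = 5, so (1488/1717) = (-1)^4·(93/1717); sign now +1
reciprocity: (93/1717) = +1·(1717/93) since 93 mod 4 = 1, 1717 mod 4 = 1; sign now +1
(1717/93) = (43/93)   [reduce mod 93]
reciprocity: (43/93) = +1·(93/43) since 43 mod 4 = 3, 93 mod 4 = 1; sign now +1
(93/43) = (7/43)   [reduce mod 43]
reciprocity: (7/43) = -1·(43/7) since 7 mod 4 = 3, 43 mod 4 = 3; sign now -1
(43/7) = (1/7)   [reduce mod 7]
(1/7) = 1; final value = sign = -1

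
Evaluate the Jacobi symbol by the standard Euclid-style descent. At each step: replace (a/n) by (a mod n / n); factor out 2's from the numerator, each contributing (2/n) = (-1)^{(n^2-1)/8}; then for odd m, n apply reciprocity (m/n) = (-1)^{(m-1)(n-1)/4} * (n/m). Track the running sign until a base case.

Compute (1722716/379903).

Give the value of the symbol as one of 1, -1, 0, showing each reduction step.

-1

(1722716/379903): 1722716 mod 379903 = 203104, so (1722716/379903) = (203104/379903)
factor out 2^5: 203104 = 2^5·6347; with 379903 mod 8 = 7, (2/379903) = +1; sign now +1; continue with (6347/379903)
flip (6347/379903) -> (379903/6347): both odd, 6347 mod 4 = 3, 379903 mod 4 = 3, so the flip contributes -1; sign now -1
(379903/6347): 379903 mod 6347 = 5430, so (379903/6347) = (5430/6347)
factor out 2^1: 5430 = 2^1·2715; with 6347 mod 8 = 3, (2/6347) = -1; sign now +1; continue with (2715/6347)
flip (2715/6347) -> (6347/2715): both odd, 2715 mod 4 = 3, 6347 mod 4 = 3, so the flip contributes -1; sign now -1
(6347/2715): 6347 mod 2715 = 917, so (6347/2715) = (917/2715)
flip (917/2715) -> (2715/917): both odd, 917 mod 4 = 1, 2715 mod 4 = 3, so the flip contributes +1; sign now -1
(2715/917): 2715 mod 917 = 881, so (2715/917) = (881/917)
flip (881/917) -> (917/881): both odd, 881 mod 4 = 1, 917 mod 4 = 1, so the flip contributes +1; sign now -1
(917/881): 917 mod 881 = 36, so (917/881) = (36/881)
factor out 2^2: 36 = 2^2·9; with 881 mod 8 = 1, (2/881) = +1; sign now -1; continue with (9/881)
flip (9/881) -> (881/9): both odd, 9 mod 4 = 1, 881 mod 4 = 1, so the flip contributes +1; sign now -1
(881/9): 881 mod 9 = 8, so (881/9) = (8/9)
factor out 2^3: 8 = 2^3·1; with 9 mod 8 = 1, (2/9) = +1; sign now -1; continue with (1/9)
reached (1/9) = 1, so the symbol is -1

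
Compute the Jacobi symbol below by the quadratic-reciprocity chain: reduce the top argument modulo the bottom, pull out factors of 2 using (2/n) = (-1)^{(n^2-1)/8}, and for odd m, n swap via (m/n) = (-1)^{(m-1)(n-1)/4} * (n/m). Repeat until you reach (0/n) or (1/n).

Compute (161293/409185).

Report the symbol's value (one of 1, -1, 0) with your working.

1

flip (161293/409185) -> (409185/161293): both odd, 161293 mod 4 = 1, 409185 mod 4 = 1, so the flip contributes +1; sign now +1
(409185/161293): 409185 mod 161293 = 86599, so (409185/161293) = (86599/161293)
flip (86599/161293) -> (161293/86599): both odd, 86599 mod 4 = 3, 161293 mod 4 = 1, so the flip contributes +1; sign now +1
(161293/86599): 161293 mod 86599 = 74694, so (161293/86599) = (74694/86599)
factor out 2^1: 74694 = 2^1·37347; with 86599 mod 8 = 7, (2/86599) = +1; sign now +1; continue with (37347/86599)
flip (37347/86599) -> (86599/37347): both odd, 37347 mod 4 = 3, 86599 mod 4 = 3, so the flip contributes -1; sign now -1
(86599/37347): 86599 mod 37347 = 11905, so (86599/37347) = (11905/37347)
flip (11905/37347) -> (37347/11905): both odd, 11905 mod 4 = 1, 37347 mod 4 = 3, so the flip contributes +1; sign now -1
(37347/11905): 37347 mod 11905 = 1632, so (37347/11905) = (1632/11905)
factor out 2^5: 1632 = 2^5·51; with 11905 mod 8 = 1, (2/11905) = +1; sign now -1; continue with (51/11905)
flip (51/11905) -> (11905/51): both odd, 51 mod 4 = 3, 11905 mod 4 = 1, so the flip contributes +1; sign now -1
(11905/51): 11905 mod 51 = 22, so (11905/51) = (22/51)
factor out 2^1: 22 = 2^1·11; with 51 mod 8 = 3, (2/51) = -1; sign now +1; continue with (11/51)
flip (11/51) -> (51/11): both odd, 11 mod 4 = 3, 51 mod 4 = 3, so the flip contributes -1; sign now -1
(51/11): 51 mod 11 = 7, so (51/11) = (7/11)
flip (7/11) -> (11/7): both odd, 7 mod 4 = 3, 11 mod 4 = 3, so the flip contributes -1; sign now +1
(11/7): 11 mod 7 = 4, so (11/7) = (4/7)
factor out 2^2: 4 = 2^2·1; with 7 mod 8 = 7, (2/7) = +1; sign now +1; continue with (1/7)
reached (1/7) = 1, so the symbol is +1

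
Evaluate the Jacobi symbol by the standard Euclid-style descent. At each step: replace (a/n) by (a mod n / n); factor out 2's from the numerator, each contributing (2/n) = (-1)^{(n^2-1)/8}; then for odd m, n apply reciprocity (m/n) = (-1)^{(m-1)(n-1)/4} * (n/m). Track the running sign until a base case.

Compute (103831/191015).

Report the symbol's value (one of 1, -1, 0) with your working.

reciprocity: (103831/191015) = -1·(191015/103831) since 103831 mod 4 = 3, 191015 mod 4 = 3; sign now -1
(191015/103831) = (87184/103831)   [reduce mod 103831]
87184 = 2^4·5449; (2/103831) = +1 since 103831 mod 8 = 7, so (87184/103831) = (+1)^4·(5449/103831); sign now -1
reciprocity: (5449/103831) = +1·(103831/5449) since 5449 mod 4 = 1, 103831 mod 4 = 3; sign now -1
(103831/5449) = (300/5449)   [reduce mod 5449]
300 = 2^2·75; (2/5449) = +1 since 5449 mod 8 = 1, so (300/5449) = (+1)^2·(75/5449); sign now -1
reciprocity: (75/5449) = +1·(5449/75) since 75 mod 4 = 3, 5449 mod 4 = 1; sign now -1
(5449/75) = (49/75)   [reduce mod 75]
reciprocity: (49/75) = +1·(75/49) since 49 mod 4 = 1, 75 mod 4 = 3; sign now -1
(75/49) = (26/49)   [reduce mod 49]
26 = 2^1·13; (2/49) = +1 since 49 mod 8 = 1, so (26/49) = (+1)^1·(13/49); sign now -1
reciprocity: (13/49) = +1·(49/13) since 13 mod 4 = 1, 49 mod 4 = 1; sign now -1
(49/13) = (10/13)   [reduce mod 13]
10 = 2^1·5; (2/13) = -1 since 13 mod 8 = 5, so (10/13) = (-1)^1·(5/13); sign now +1
reciprocity: (5/13) = +1·(13/5) since 5 mod 4 = 1, 13 mod 4 = 1; sign now +1
(13/5) = (3/5)   [reduce mod 5]
reciprocity: (3/5) = +1·(5/3) since 3 mod 4 = 3, 5 mod 4 = 1; sign now +1
(5/3) = (2/3)   [reduce mod 3]
2 = 2^1·1; (2/3) = -1 since 3 mod 8 = 3, so (2/3) = (-1)^1·(1/3); sign now -1
(1/3) = 1; final value = sign = -1

-1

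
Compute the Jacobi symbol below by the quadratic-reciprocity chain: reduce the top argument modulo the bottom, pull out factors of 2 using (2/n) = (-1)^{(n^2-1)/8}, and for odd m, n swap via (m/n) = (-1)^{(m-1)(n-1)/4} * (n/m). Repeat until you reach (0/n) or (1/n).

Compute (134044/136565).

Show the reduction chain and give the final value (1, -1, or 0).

1

134044 = 2^2·33511; (2/136565) = -1 since 136565 mod 8 = 5, so (134044/136565) = (-1)^2·(33511/136565); sign now +1
reciprocity: (33511/136565) = +1·(136565/33511) since 33511 mod 4 = 3, 136565 mod 4 = 1; sign now +1
(136565/33511) = (2521/33511)   [reduce mod 33511]
reciprocity: (2521/33511) = +1·(33511/2521) since 2521 mod 4 = 1, 33511 mod 4 = 3; sign now +1
(33511/2521) = (738/2521)   [reduce mod 2521]
738 = 2^1·369; (2/2521) = +1 since 2521 mod 8 = 1, so (738/2521) = (+1)^1·(369/2521); sign now +1
reciprocity: (369/2521) = +1·(2521/369) since 369 mod 4 = 1, 2521 mod 4 = 1; sign now +1
(2521/369) = (307/369)   [reduce mod 369]
reciprocity: (307/369) = +1·(369/307) since 307 mod 4 = 3, 369 mod 4 = 1; sign now +1
(369/307) = (62/307)   [reduce mod 307]
62 = 2^1·31; (2/307) = -1 since 307 mod 8 = 3, so (62/307) = (-1)^1·(31/307); sign now -1
reciprocity: (31/307) = -1·(307/31) since 31 mod 4 = 3, 307 mod 4 = 3; sign now +1
(307/31) = (28/31)   [reduce mod 31]
28 = 2^2·7; (2/31) = +1 since 31 mod 8 = 7, so (28/31) = (+1)^2·(7/31); sign now +1
reciprocity: (7/31) = -1·(31/7) since 7 mod 4 = 3, 31 mod 4 = 3; sign now -1
(31/7) = (3/7)   [reduce mod 7]
reciprocity: (3/7) = -1·(7/3) since 3 mod 4 = 3, 7 mod 4 = 3; sign now +1
(7/3) = (1/3)   [reduce mod 3]
(1/3) = 1; final value = sign = +1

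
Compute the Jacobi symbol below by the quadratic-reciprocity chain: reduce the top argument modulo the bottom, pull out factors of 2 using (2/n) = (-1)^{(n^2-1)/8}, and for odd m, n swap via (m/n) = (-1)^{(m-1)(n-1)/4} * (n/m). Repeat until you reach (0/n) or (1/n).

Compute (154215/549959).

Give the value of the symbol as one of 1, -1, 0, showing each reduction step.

0

reciprocity: (154215/549959) = -1·(549959/154215) since 154215 mod 4 = 3, 549959 mod 4 = 3; sign now -1
(549959/154215) = (87314/154215)   [reduce mod 154215]
87314 = 2^1·43657; (2/154215) = +1 since 154215 mod 8 = 7, so (87314/154215) = (+1)^1·(43657/154215); sign now -1
reciprocity: (43657/154215) = +1·(154215/43657) since 43657 mod 4 = 1, 154215 mod 4 = 3; sign now -1
(154215/43657) = (23244/43657)   [reduce mod 43657]
23244 = 2^2·5811; (2/43657) = +1 since 43657 mod 8 = 1, so (23244/43657) = (+1)^2·(5811/43657); sign now -1
reciprocity: (5811/43657) = +1·(43657/5811) since 5811 mod 4 = 3, 43657 mod 4 = 1; sign now -1
(43657/5811) = (2980/5811)   [reduce mod 5811]
2980 = 2^2·745; (2/5811) = -1 since 5811 mod 8 = 3, so (2980/5811) = (-1)^2·(745/5811); sign now -1
reciprocity: (745/5811) = +1·(5811/745) since 745 mod 4 = 1, 5811 mod 4 = 3; sign now -1
(5811/745) = (596/745)   [reduce mod 745]
596 = 2^2·149; (2/745) = +1 since 745 mod 8 = 1, so (596/745) = (+1)^2·(149/745); sign now -1
reciprocity: (149/745) = +1·(745/149) since 149 mod 4 = 1, 745 mod 4 = 1; sign now -1
(745/149) = (0/149)   [reduce mod 149]
(0/149) = 0   [gcd(a, n) > 1]; final value = 0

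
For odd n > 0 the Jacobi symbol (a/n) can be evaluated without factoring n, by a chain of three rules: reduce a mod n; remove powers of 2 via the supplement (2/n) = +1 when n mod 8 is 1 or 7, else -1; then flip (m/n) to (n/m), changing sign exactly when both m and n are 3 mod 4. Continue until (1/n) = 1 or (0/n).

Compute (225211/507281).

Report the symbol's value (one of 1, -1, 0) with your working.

-1

reciprocity: (225211/507281) = +1·(507281/225211) since 225211 mod 4 = 3, 507281 mod 4 = 1; sign now +1
(507281/225211) = (56859/225211)   [reduce mod 225211]
reciprocity: (56859/225211) = -1·(225211/56859) since 56859 mod 4 = 3, 225211 mod 4 = 3; sign now -1
(225211/56859) = (54634/56859)   [reduce mod 56859]
54634 = 2^1·27317; (2/56859) = -1 since 56859 mod 8 = 3, so (54634/56859) = (-1)^1·(27317/56859); sign now +1
reciprocity: (27317/56859) = +1·(56859/27317) since 27317 mod 4 = 1, 56859 mod 4 = 3; sign now +1
(56859/27317) = (2225/27317)   [reduce mod 27317]
reciprocity: (2225/27317) = +1·(27317/2225) since 2225 mod 4 = 1, 27317 mod 4 = 1; sign now +1
(27317/2225) = (617/2225)   [reduce mod 2225]
reciprocity: (617/2225) = +1·(2225/617) since 617 mod 4 = 1, 2225 mod 4 = 1; sign now +1
(2225/617) = (374/617)   [reduce mod 617]
374 = 2^1·187; (2/617) = +1 since 617 mod 8 = 1, so (374/617) = (+1)^1·(187/617); sign now +1
reciprocity: (187/617) = +1·(617/187) since 187 mod 4 = 3, 617 mod 4 = 1; sign now +1
(617/187) = (56/187)   [reduce mod 187]
56 = 2^3·7; (2/187) = -1 since 187 mod 8 = 3, so (56/187) = (-1)^3·(7/187); sign now -1
reciprocity: (7/187) = -1·(187/7) since 7 mod 4 = 3, 187 mod 4 = 3; sign now +1
(187/7) = (5/7)   [reduce mod 7]
reciprocity: (5/7) = +1·(7/5) since 5 mod 4 = 1, 7 mod 4 = 3; sign now +1
(7/5) = (2/5)   [reduce mod 5]
2 = 2^1·1; (2/5) = -1 since 5 mod 8 = 5, so (2/5) = (-1)^1·(1/5); sign now -1
(1/5) = 1; final value = sign = -1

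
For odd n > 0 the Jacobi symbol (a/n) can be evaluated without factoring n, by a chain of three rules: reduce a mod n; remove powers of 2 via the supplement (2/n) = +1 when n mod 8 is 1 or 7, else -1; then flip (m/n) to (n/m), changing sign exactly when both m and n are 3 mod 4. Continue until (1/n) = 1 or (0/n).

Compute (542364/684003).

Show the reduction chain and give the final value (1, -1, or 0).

0

542364 = 2^2·135591; (2/684003) = -1 since 684003 mod 8 = 3, so (542364/684003) = (-1)^2·(135591/684003); sign now +1
reciprocity: (135591/684003) = -1·(684003/135591) since 135591 mod 4 = 3, 684003 mod 4 = 3; sign now -1
(684003/135591) = (6048/135591)   [reduce mod 135591]
6048 = 2^5·189; (2/135591) = +1 since 135591 mod 8 = 7, so (6048/135591) = (+1)^5·(189/135591); sign now -1
reciprocity: (189/135591) = +1·(135591/189) since 189 mod 4 = 1, 135591 mod 4 = 3; sign now -1
(135591/189) = (78/189)   [reduce mod 189]
78 = 2^1·39; (2/189) = -1 since 189 mod 8 = 5, so (78/189) = (-1)^1·(39/189); sign now +1
reciprocity: (39/189) = +1·(189/39) since 39 mod 4 = 3, 189 mod 4 = 1; sign now +1
(189/39) = (33/39)   [reduce mod 39]
reciprocity: (33/39) = +1·(39/33) since 33 mod 4 = 1, 39 mod 4 = 3; sign now +1
(39/33) = (6/33)   [reduce mod 33]
6 = 2^1·3; (2/33) = +1 since 33 mod 8 = 1, so (6/33) = (+1)^1·(3/33); sign now +1
reciprocity: (3/33) = +1·(33/3) since 3 mod 4 = 3, 33 mod 4 = 1; sign now +1
(33/3) = (0/3)   [reduce mod 3]
(0/3) = 0   [gcd(a, n) > 1]; final value = 0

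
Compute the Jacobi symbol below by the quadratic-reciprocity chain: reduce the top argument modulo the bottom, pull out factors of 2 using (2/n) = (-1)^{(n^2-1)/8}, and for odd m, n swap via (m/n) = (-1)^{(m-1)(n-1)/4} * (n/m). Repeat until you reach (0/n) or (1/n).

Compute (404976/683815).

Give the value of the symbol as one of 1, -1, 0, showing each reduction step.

factor out 2^4: 404976 = 2^4·25311; with 683815 mod 8 = 7, (2/683815) = +1; sign now +1; continue with (25311/683815)
flip (25311/683815) -> (683815/25311): both odd, 25311 mod 4 = 3, 683815 mod 4 = 3, so the flip contributes -1; sign now -1
(683815/25311): 683815 mod 25311 = 418, so (683815/25311) = (418/25311)
factor out 2^1: 418 = 2^1·209; with 25311 mod 8 = 7, (2/25311) = +1; sign now -1; continue with (209/25311)
flip (209/25311) -> (25311/209): both odd, 209 mod 4 = 1, 25311 mod 4 = 3, so the flip contributes +1; sign now -1
(25311/209): 25311 mod 209 = 22, so (25311/209) = (22/209)
factor out 2^1: 22 = 2^1·11; with 209 mod 8 = 1, (2/209) = +1; sign now -1; continue with (11/209)
flip (11/209) -> (209/11): both odd, 11 mod 4 = 3, 209 mod 4 = 1, so the flip contributes +1; sign now -1
(209/11): 209 mod 11 = 0, so (209/11) = (0/11)
reached (0/11); gcd(a, n) > 1, so (0/11) = 0 and the symbol is 0

0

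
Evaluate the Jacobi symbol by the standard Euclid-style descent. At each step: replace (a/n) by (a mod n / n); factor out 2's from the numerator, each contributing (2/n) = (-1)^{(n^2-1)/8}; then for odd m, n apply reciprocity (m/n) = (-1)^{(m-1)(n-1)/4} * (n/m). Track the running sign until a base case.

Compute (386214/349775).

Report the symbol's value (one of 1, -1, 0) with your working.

(386214/349775) = (36439/349775)   [reduce mod 349775]
reciprocity: (36439/349775) = -1·(349775/36439) since 36439 mod 4 = 3, 349775 mod 4 = 3; sign now -1
(349775/36439) = (21824/36439)   [reduce mod 36439]
21824 = 2^6·341; (2/36439) = +1 since 36439 mod 8 = 7, so (21824/36439) = (+1)^6·(341/36439); sign now -1
reciprocity: (341/36439) = +1·(36439/341) since 341 mod 4 = 1, 36439 mod 4 = 3; sign now -1
(36439/341) = (293/341)   [reduce mod 341]
reciprocity: (293/341) = +1·(341/293) since 293 mod 4 = 1, 341 mod 4 = 1; sign now -1
(341/293) = (48/293)   [reduce mod 293]
48 = 2^4·3; (2/293) = -1 since 293 mod 8 = 5, so (48/293) = (-1)^4·(3/293); sign now -1
reciprocity: (3/293) = +1·(293/3) since 3 mod 4 = 3, 293 mod 4 = 1; sign now -1
(293/3) = (2/3)   [reduce mod 3]
2 = 2^1·1; (2/3) = -1 since 3 mod 8 = 3, so (2/3) = (-1)^1·(1/3); sign now +1
(1/3) = 1; final value = sign = +1

1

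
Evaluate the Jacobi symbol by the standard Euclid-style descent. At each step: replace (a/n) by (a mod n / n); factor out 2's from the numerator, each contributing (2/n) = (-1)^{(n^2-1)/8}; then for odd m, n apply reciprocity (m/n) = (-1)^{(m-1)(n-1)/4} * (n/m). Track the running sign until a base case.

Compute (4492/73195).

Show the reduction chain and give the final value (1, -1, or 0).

1

factor out 2^2: 4492 = 2^2·1123; with 73195 mod 8 = 3, (2/73195) = -1; sign now +1; continue with (1123/73195)
flip (1123/73195) -> (73195/1123): both odd, 1123 mod 4 = 3, 73195 mod 4 = 3, so the flip contributes -1; sign now -1
(73195/1123): 73195 mod 1123 = 200, so (73195/1123) = (200/1123)
factor out 2^3: 200 = 2^3·25; with 1123 mod 8 = 3, (2/1123) = -1; sign now +1; continue with (25/1123)
flip (25/1123) -> (1123/25): both odd, 25 mod 4 = 1, 1123 mod 4 = 3, so the flip contributes +1; sign now +1
(1123/25): 1123 mod 25 = 23, so (1123/25) = (23/25)
flip (23/25) -> (25/23): both odd, 23 mod 4 = 3, 25 mod 4 = 1, so the flip contributes +1; sign now +1
(25/23): 25 mod 23 = 2, so (25/23) = (2/23)
factor out 2^1: 2 = 2^1·1; with 23 mod 8 = 7, (2/23) = +1; sign now +1; continue with (1/23)
reached (1/23) = 1, so the symbol is +1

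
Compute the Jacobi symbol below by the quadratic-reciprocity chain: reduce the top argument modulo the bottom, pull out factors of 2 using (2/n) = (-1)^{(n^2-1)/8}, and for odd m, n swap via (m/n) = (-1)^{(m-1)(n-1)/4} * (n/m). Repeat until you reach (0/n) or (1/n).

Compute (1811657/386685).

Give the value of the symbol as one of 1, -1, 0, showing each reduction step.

-1

(1811657/386685) = (264917/386685)   [reduce mod 386685]
reciprocity: (264917/386685) = +1·(386685/264917) since 264917 mod 4 = 1, 386685 mod 4 = 1; sign now +1
(386685/264917) = (121768/264917)   [reduce mod 264917]
121768 = 2^3·15221; (2/264917) = -1 since 264917 mod 8 = 5, so (121768/264917) = (-1)^3·(15221/264917); sign now -1
reciprocity: (15221/264917) = +1·(264917/15221) since 15221 mod 4 = 1, 264917 mod 4 = 1; sign now -1
(264917/15221) = (6160/15221)   [reduce mod 15221]
6160 = 2^4·385; (2/15221) = -1 since 15221 mod 8 = 5, so (6160/15221) = (-1)^4·(385/15221); sign now -1
reciprocity: (385/15221) = +1·(15221/385) since 385 mod 4 = 1, 15221 mod 4 = 1; sign now -1
(15221/385) = (206/385)   [reduce mod 385]
206 = 2^1·103; (2/385) = +1 since 385 mod 8 = 1, so (206/385) = (+1)^1·(103/385); sign now -1
reciprocity: (103/385) = +1·(385/103) since 103 mod 4 = 3, 385 mod 4 = 1; sign now -1
(385/103) = (76/103)   [reduce mod 103]
76 = 2^2·19; (2/103) = +1 since 103 mod 8 = 7, so (76/103) = (+1)^2·(19/103); sign now -1
reciprocity: (19/103) = -1·(103/19) since 19 mod 4 = 3, 103 mod 4 = 3; sign now +1
(103/19) = (8/19)   [reduce mod 19]
8 = 2^3·1; (2/19) = -1 since 19 mod 8 = 3, so (8/19) = (-1)^3·(1/19); sign now -1
(1/19) = 1; final value = sign = -1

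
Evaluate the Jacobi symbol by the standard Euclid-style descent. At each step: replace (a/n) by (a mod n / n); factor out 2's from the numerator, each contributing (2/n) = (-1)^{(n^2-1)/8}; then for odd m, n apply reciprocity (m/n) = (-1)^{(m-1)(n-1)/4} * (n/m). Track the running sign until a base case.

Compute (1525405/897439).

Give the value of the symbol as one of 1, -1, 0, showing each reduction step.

-1

(1525405/897439): 1525405 mod 897439 = 627966, so (1525405/897439) = (627966/897439)
factor out 2^1: 627966 = 2^1·313983; with 897439 mod 8 = 7, (2/897439) = +1; sign now +1; continue with (313983/897439)
flip (313983/897439) -> (897439/313983): both odd, 313983 mod 4 = 3, 897439 mod 4 = 3, so the flip contributes -1; sign now -1
(897439/313983): 897439 mod 313983 = 269473, so (897439/313983) = (269473/313983)
flip (269473/313983) -> (313983/269473): both odd, 269473 mod 4 = 1, 313983 mod 4 = 3, so the flip contributes +1; sign now -1
(313983/269473): 313983 mod 269473 = 44510, so (313983/269473) = (44510/269473)
factor out 2^1: 44510 = 2^1·22255; with 269473 mod 8 = 1, (2/269473) = +1; sign now -1; continue with (22255/269473)
flip (22255/269473) -> (269473/22255): both odd, 22255 mod 4 = 3, 269473 mod 4 = 1, so the flip contributes +1; sign now -1
(269473/22255): 269473 mod 22255 = 2413, so (269473/22255) = (2413/22255)
flip (2413/22255) -> (22255/2413): both odd, 2413 mod 4 = 1, 22255 mod 4 = 3, so the flip contributes +1; sign now -1
(22255/2413): 22255 mod 2413 = 538, so (22255/2413) = (538/2413)
factor out 2^1: 538 = 2^1·269; with 2413 mod 8 = 5, (2/2413) = -1; sign now +1; continue with (269/2413)
flip (269/2413) -> (2413/269): both odd, 269 mod 4 = 1, 2413 mod 4 = 1, so the flip contributes +1; sign now +1
(2413/269): 2413 mod 269 = 261, so (2413/269) = (261/269)
flip (261/269) -> (269/261): both odd, 261 mod 4 = 1, 269 mod 4 = 1, so the flip contributes +1; sign now +1
(269/261): 269 mod 261 = 8, so (269/261) = (8/261)
factor out 2^3: 8 = 2^3·1; with 261 mod 8 = 5, (2/261) = -1; sign now -1; continue with (1/261)
reached (1/261) = 1, so the symbol is -1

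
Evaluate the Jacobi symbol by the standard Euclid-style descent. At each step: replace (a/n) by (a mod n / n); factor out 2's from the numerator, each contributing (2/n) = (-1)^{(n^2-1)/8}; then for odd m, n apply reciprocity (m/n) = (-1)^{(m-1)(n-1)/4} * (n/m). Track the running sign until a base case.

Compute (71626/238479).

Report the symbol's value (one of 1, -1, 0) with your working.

71626 = 2^1·35813; (2/238479) = +1 since 238479 mod 8 = 7, so (71626/238479) = (+1)^1·(35813/238479); sign now +1
reciprocity: (35813/238479) = +1·(238479/35813) since 35813 mod 4 = 1, 238479 mod 4 = 3; sign now +1
(238479/35813) = (23601/35813)   [reduce mod 35813]
reciprocity: (23601/35813) = +1·(35813/23601) since 23601 mod 4 = 1, 35813 mod 4 = 1; sign now +1
(35813/23601) = (12212/23601)   [reduce mod 23601]
12212 = 2^2·3053; (2/23601) = +1 since 23601 mod 8 = 1, so (12212/23601) = (+1)^2·(3053/23601); sign now +1
reciprocity: (3053/23601) = +1·(23601/3053) since 3053 mod 4 = 1, 23601 mod 4 = 1; sign now +1
(23601/3053) = (2230/3053)   [reduce mod 3053]
2230 = 2^1·1115; (2/3053) = -1 since 3053 mod 8 = 5, so (2230/3053) = (-1)^1·(1115/3053); sign now -1
reciprocity: (1115/3053) = +1·(3053/1115) since 1115 mod 4 = 3, 3053 mod 4 = 1; sign now -1
(3053/1115) = (823/1115)   [reduce mod 1115]
reciprocity: (823/1115) = -1·(1115/823) since 823 mod 4 = 3, 1115 mod 4 = 3; sign now +1
(1115/823) = (292/823)   [reduce mod 823]
292 = 2^2·73; (2/823) = +1 since 823 mod 8 = 7, so (292/823) = (+1)^2·(73/823); sign now +1
reciprocity: (73/823) = +1·(823/73) since 73 mod 4 = 1, 823 mod 4 = 3; sign now +1
(823/73) = (20/73)   [reduce mod 73]
20 = 2^2·5; (2/73) = +1 since 73 mod 8 = 1, so (20/73) = (+1)^2·(5/73); sign now +1
reciprocity: (5/73) = +1·(73/5) since 5 mod 4 = 1, 73 mod 4 = 1; sign now +1
(73/5) = (3/5)   [reduce mod 5]
reciprocity: (3/5) = +1·(5/3) since 3 mod 4 = 3, 5 mod 4 = 1; sign now +1
(5/3) = (2/3)   [reduce mod 3]
2 = 2^1·1; (2/3) = -1 since 3 mod 8 = 3, so (2/3) = (-1)^1·(1/3); sign now -1
(1/3) = 1; final value = sign = -1

-1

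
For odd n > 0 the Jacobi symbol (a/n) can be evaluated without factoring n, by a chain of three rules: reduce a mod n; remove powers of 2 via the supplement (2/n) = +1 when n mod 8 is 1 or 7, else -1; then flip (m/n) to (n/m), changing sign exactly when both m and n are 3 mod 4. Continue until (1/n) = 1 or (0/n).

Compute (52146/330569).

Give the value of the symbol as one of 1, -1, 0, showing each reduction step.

52146 = 2^1·26073; (2/330569) = +1 since 330569 mod 8 = 1, so (52146/330569) = (+1)^1·(26073/330569); sign now +1
reciprocity: (26073/330569) = +1·(330569/26073) since 26073 mod 4 = 1, 330569 mod 4 = 1; sign now +1
(330569/26073) = (17693/26073)   [reduce mod 26073]
reciprocity: (17693/26073) = +1·(26073/17693) since 17693 mod 4 = 1, 26073 mod 4 = 1; sign now +1
(26073/17693) = (8380/17693)   [reduce mod 17693]
8380 = 2^2·2095; (2/17693) = -1 since 17693 mod 8 = 5, so (8380/17693) = (-1)^2·(2095/17693); sign now +1
reciprocity: (2095/17693) = +1·(17693/2095) since 2095 mod 4 = 3, 17693 mod 4 = 1; sign now +1
(17693/2095) = (933/2095)   [reduce mod 2095]
reciprocity: (933/2095) = +1·(2095/933) since 933 mod 4 = 1, 2095 mod 4 = 3; sign now +1
(2095/933) = (229/933)   [reduce mod 933]
reciprocity: (229/933) = +1·(933/229) since 229 mod 4 = 1, 933 mod 4 = 1; sign now +1
(933/229) = (17/229)   [reduce mod 229]
reciprocity: (17/229) = +1·(229/17) since 17 mod 4 = 1, 229 mod 4 = 1; sign now +1
(229/17) = (8/17)   [reduce mod 17]
8 = 2^3·1; (2/17) = +1 since 17 mod 8 = 1, so (8/17) = (+1)^3·(1/17); sign now +1
(1/17) = 1; final value = sign = +1

1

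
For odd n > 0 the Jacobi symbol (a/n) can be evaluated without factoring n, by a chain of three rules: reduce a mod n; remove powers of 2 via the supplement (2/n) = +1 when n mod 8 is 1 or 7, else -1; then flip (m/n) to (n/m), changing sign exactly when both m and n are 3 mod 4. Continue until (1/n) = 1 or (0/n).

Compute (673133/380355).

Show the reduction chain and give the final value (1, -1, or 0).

(673133/380355) = (292778/380355)   [reduce mod 380355]
292778 = 2^1·146389; (2/380355) = -1 since 380355 mod 8 = 3, so (292778/380355) = (-1)^1·(146389/380355); sign now -1
reciprocity: (146389/380355) = +1·(380355/146389) since 146389 mod 4 = 1, 380355 mod 4 = 3; sign now -1
(380355/146389) = (87577/146389)   [reduce mod 146389]
reciprocity: (87577/146389) = +1·(146389/87577) since 87577 mod 4 = 1, 146389 mod 4 = 1; sign now -1
(146389/87577) = (58812/87577)   [reduce mod 87577]
58812 = 2^2·14703; (2/87577) = +1 since 87577 mod 8 = 1, so (58812/87577) = (+1)^2·(14703/87577); sign now -1
reciprocity: (14703/87577) = +1·(87577/14703) since 14703 mod 4 = 3, 87577 mod 4 = 1; sign now -1
(87577/14703) = (14062/14703)   [reduce mod 14703]
14062 = 2^1·7031; (2/14703) = +1 since 14703 mod 8 = 7, so (14062/14703) = (+1)^1·(7031/14703); sign now -1
reciprocity: (7031/14703) = -1·(14703/7031) since 7031 mod 4 = 3, 14703 mod 4 = 3; sign now +1
(14703/7031) = (641/7031)   [reduce mod 7031]
reciprocity: (641/7031) = +1·(7031/641) since 641 mod 4 = 1, 7031 mod 4 = 3; sign now +1
(7031/641) = (621/641)   [reduce mod 641]
reciprocity: (621/641) = +1·(641/621) since 621 mod 4 = 1, 641 mod 4 = 1; sign now +1
(641/621) = (20/621)   [reduce mod 621]
20 = 2^2·5; (2/621) = -1 since 621 mod 8 = 5, so (20/621) = (-1)^2·(5/621); sign now +1
reciprocity: (5/621) = +1·(621/5) since 5 mod 4 = 1, 621 mod 4 = 1; sign now +1
(621/5) = (1/5)   [reduce mod 5]
(1/5) = 1; final value = sign = +1

1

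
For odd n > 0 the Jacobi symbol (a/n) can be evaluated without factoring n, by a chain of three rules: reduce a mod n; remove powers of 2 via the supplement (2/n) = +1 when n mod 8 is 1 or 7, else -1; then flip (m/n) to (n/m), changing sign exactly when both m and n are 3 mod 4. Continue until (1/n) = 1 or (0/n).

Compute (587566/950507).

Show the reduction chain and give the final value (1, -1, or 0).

factor out 2^1: 587566 = 2^1·293783; with 950507 mod 8 = 3, (2/950507) = -1; sign now -1; continue with (293783/950507)
flip (293783/950507) -> (950507/293783): both odd, 293783 mod 4 = 3, 950507 mod 4 = 3, so the flip contributes -1; sign now +1
(950507/293783): 950507 mod 293783 = 69158, so (950507/293783) = (69158/293783)
factor out 2^1: 69158 = 2^1·34579; with 293783 mod 8 = 7, (2/293783) = +1; sign now +1; continue with (34579/293783)
flip (34579/293783) -> (293783/34579): both odd, 34579 mod 4 = 3, 293783 mod 4 = 3, so the flip contributes -1; sign now -1
(293783/34579): 293783 mod 34579 = 17151, so (293783/34579) = (17151/34579)
flip (17151/34579) -> (34579/17151): both odd, 17151 mod 4 = 3, 34579 mod 4 = 3, so the flip contributes -1; sign now +1
(34579/17151): 34579 mod 17151 = 277, so (34579/17151) = (277/17151)
flip (277/17151) -> (17151/277): both odd, 277 mod 4 = 1, 17151 mod 4 = 3, so the flip contributes +1; sign now +1
(17151/277): 17151 mod 277 = 254, so (17151/277) = (254/277)
factor out 2^1: 254 = 2^1·127; with 277 mod 8 = 5, (2/277) = -1; sign now -1; continue with (127/277)
flip (127/277) -> (277/127): both odd, 127 mod 4 = 3, 277 mod 4 = 1, so the flip contributes +1; sign now -1
(277/127): 277 mod 127 = 23, so (277/127) = (23/127)
flip (23/127) -> (127/23): both odd, 23 mod 4 = 3, 127 mod 4 = 3, so the flip contributes -1; sign now +1
(127/23): 127 mod 23 = 12, so (127/23) = (12/23)
factor out 2^2: 12 = 2^2·3; with 23 mod 8 = 7, (2/23) = +1; sign now +1; continue with (3/23)
flip (3/23) -> (23/3): both odd, 3 mod 4 = 3, 23 mod 4 = 3, so the flip contributes -1; sign now -1
(23/3): 23 mod 3 = 2, so (23/3) = (2/3)
factor out 2^1: 2 = 2^1·1; with 3 mod 8 = 3, (2/3) = -1; sign now +1; continue with (1/3)
reached (1/3) = 1, so the symbol is +1

1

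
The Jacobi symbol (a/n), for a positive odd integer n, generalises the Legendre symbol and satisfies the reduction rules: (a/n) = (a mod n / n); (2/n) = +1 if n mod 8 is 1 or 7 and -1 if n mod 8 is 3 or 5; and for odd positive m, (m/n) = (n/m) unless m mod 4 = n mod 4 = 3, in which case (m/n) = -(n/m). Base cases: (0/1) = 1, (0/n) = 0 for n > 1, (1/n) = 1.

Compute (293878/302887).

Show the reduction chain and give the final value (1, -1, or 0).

0

293878 = 2^1·146939; (2/302887) = +1 since 302887 mod 8 = 7, so (293878/302887) = (+1)^1·(146939/302887); sign now +1
reciprocity: (146939/302887) = -1·(302887/146939) since 146939 mod 4 = 3, 302887 mod 4 = 3; sign now -1
(302887/146939) = (9009/146939)   [reduce mod 146939]
reciprocity: (9009/146939) = +1·(146939/9009) since 9009 mod 4 = 1, 146939 mod 4 = 3; sign now -1
(146939/9009) = (2795/9009)   [reduce mod 9009]
reciprocity: (2795/9009) = +1·(9009/2795) since 2795 mod 4 = 3, 9009 mod 4 = 1; sign now -1
(9009/2795) = (624/2795)   [reduce mod 2795]
624 = 2^4·39; (2/2795) = -1 since 2795 mod 8 = 3, so (624/2795) = (-1)^4·(39/2795); sign now -1
reciprocity: (39/2795) = -1·(2795/39) since 39 mod 4 = 3, 2795 mod 4 = 3; sign now +1
(2795/39) = (26/39)   [reduce mod 39]
26 = 2^1·13; (2/39) = +1 since 39 mod 8 = 7, so (26/39) = (+1)^1·(13/39); sign now +1
reciprocity: (13/39) = +1·(39/13) since 13 mod 4 = 1, 39 mod 4 = 3; sign now +1
(39/13) = (0/13)   [reduce mod 13]
(0/13) = 0   [gcd(a, n) > 1]; final value = 0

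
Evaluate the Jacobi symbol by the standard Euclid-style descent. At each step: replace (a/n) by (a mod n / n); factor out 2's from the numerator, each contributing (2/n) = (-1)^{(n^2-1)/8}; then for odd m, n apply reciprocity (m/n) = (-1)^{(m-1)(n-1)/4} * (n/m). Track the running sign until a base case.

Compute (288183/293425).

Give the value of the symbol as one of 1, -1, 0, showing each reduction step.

1

flip (288183/293425) -> (293425/288183): both odd, 288183 mod 4 = 3, 293425 mod 4 = 1, so the flip contributes +1; sign now +1
(293425/288183): 293425 mod 288183 = 5242, so (293425/288183) = (5242/288183)
factor out 2^1: 5242 = 2^1·2621; with 288183 mod 8 = 7, (2/288183) = +1; sign now +1; continue with (2621/288183)
flip (2621/288183) -> (288183/2621): both odd, 2621 mod 4 = 1, 288183 mod 4 = 3, so the flip contributes +1; sign now +1
(288183/2621): 288183 mod 2621 = 2494, so (288183/2621) = (2494/2621)
factor out 2^1: 2494 = 2^1·1247; with 2621 mod 8 = 5, (2/2621) = -1; sign now -1; continue with (1247/2621)
flip (1247/2621) -> (2621/1247): both odd, 1247 mod 4 = 3, 2621 mod 4 = 1, so the flip contributes +1; sign now -1
(2621/1247): 2621 mod 1247 = 127, so (2621/1247) = (127/1247)
flip (127/1247) -> (1247/127): both odd, 127 mod 4 = 3, 1247 mod 4 = 3, so the flip contributes -1; sign now +1
(1247/127): 1247 mod 127 = 104, so (1247/127) = (104/127)
factor out 2^3: 104 = 2^3·13; with 127 mod 8 = 7, (2/127) = +1; sign now +1; continue with (13/127)
flip (13/127) -> (127/13): both odd, 13 mod 4 = 1, 127 mod 4 = 3, so the flip contributes +1; sign now +1
(127/13): 127 mod 13 = 10, so (127/13) = (10/13)
factor out 2^1: 10 = 2^1·5; with 13 mod 8 = 5, (2/13) = -1; sign now -1; continue with (5/13)
flip (5/13) -> (13/5): both odd, 5 mod 4 = 1, 13 mod 4 = 1, so the flip contributes +1; sign now -1
(13/5): 13 mod 5 = 3, so (13/5) = (3/5)
flip (3/5) -> (5/3): both odd, 3 mod 4 = 3, 5 mod 4 = 1, so the flip contributes +1; sign now -1
(5/3): 5 mod 3 = 2, so (5/3) = (2/3)
factor out 2^1: 2 = 2^1·1; with 3 mod 8 = 3, (2/3) = -1; sign now +1; continue with (1/3)
reached (1/3) = 1, so the symbol is +1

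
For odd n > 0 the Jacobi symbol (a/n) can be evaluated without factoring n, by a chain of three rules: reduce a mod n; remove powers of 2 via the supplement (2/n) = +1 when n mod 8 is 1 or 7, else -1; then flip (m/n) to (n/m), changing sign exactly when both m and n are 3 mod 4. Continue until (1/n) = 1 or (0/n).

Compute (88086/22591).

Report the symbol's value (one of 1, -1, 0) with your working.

-1

(88086/22591) = (20313/22591)   [reduce mod 22591]
reciprocity: (20313/22591) = +1·(22591/20313) since 20313 mod 4 = 1, 22591 mod 4 = 3; sign now +1
(22591/20313) = (2278/20313)   [reduce mod 20313]
2278 = 2^1·1139; (2/20313) = +1 since 20313 mod 8 = 1, so (2278/20313) = (+1)^1·(1139/20313); sign now +1
reciprocity: (1139/20313) = +1·(20313/1139) since 1139 mod 4 = 3, 20313 mod 4 = 1; sign now +1
(20313/1139) = (950/1139)   [reduce mod 1139]
950 = 2^1·475; (2/1139) = -1 since 1139 mod 8 = 3, so (950/1139) = (-1)^1·(475/1139); sign now -1
reciprocity: (475/1139) = -1·(1139/475) since 475 mod 4 = 3, 1139 mod 4 = 3; sign now +1
(1139/475) = (189/475)   [reduce mod 475]
reciprocity: (189/475) = +1·(475/189) since 189 mod 4 = 1, 475 mod 4 = 3; sign now +1
(475/189) = (97/189)   [reduce mod 189]
reciprocity: (97/189) = +1·(189/97) since 97 mod 4 = 1, 189 mod 4 = 1; sign now +1
(189/97) = (92/97)   [reduce mod 97]
92 = 2^2·23; (2/97) = +1 since 97 mod 8 = 1, so (92/97) = (+1)^2·(23/97); sign now +1
reciprocity: (23/97) = +1·(97/23) since 23 mod 4 = 3, 97 mod 4 = 1; sign now +1
(97/23) = (5/23)   [reduce mod 23]
reciprocity: (5/23) = +1·(23/5) since 5 mod 4 = 1, 23 mod 4 = 3; sign now +1
(23/5) = (3/5)   [reduce mod 5]
reciprocity: (3/5) = +1·(5/3) since 3 mod 4 = 3, 5 mod 4 = 1; sign now +1
(5/3) = (2/3)   [reduce mod 3]
2 = 2^1·1; (2/3) = -1 since 3 mod 8 = 3, so (2/3) = (-1)^1·(1/3); sign now -1
(1/3) = 1; final value = sign = -1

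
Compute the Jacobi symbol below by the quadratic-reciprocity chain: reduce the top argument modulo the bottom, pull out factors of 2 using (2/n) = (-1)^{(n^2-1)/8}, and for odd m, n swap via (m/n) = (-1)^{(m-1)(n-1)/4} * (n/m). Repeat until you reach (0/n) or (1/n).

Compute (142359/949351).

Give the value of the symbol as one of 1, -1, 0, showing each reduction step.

reciprocity: (142359/949351) = -1·(949351/142359) since 142359 mod 4 = 3, 949351 mod 4 = 3; sign now -1
(949351/142359) = (95197/142359)   [reduce mod 142359]
reciprocity: (95197/142359) = +1·(142359/95197) since 95197 mod 4 = 1, 142359 mod 4 = 3; sign now -1
(142359/95197) = (47162/95197)   [reduce mod 95197]
47162 = 2^1·23581; (2/95197) = -1 since 95197 mod 8 = 5, so (47162/95197) = (-1)^1·(23581/95197); sign now +1
reciprocity: (23581/95197) = +1·(95197/23581) since 23581 mod 4 = 1, 95197 mod 4 = 1; sign now +1
(95197/23581) = (873/23581)   [reduce mod 23581]
reciprocity: (873/23581) = +1·(23581/873) since 873 mod 4 = 1, 23581 mod 4 = 1; sign now +1
(23581/873) = (10/873)   [reduce mod 873]
10 = 2^1·5; (2/873) = +1 since 873 mod 8 = 1, so (10/873) = (+1)^1·(5/873); sign now +1
reciprocity: (5/873) = +1·(873/5) since 5 mod 4 = 1, 873 mod 4 = 1; sign now +1
(873/5) = (3/5)   [reduce mod 5]
reciprocity: (3/5) = +1·(5/3) since 3 mod 4 = 3, 5 mod 4 = 1; sign now +1
(5/3) = (2/3)   [reduce mod 3]
2 = 2^1·1; (2/3) = -1 since 3 mod 8 = 3, so (2/3) = (-1)^1·(1/3); sign now -1
(1/3) = 1; final value = sign = -1

-1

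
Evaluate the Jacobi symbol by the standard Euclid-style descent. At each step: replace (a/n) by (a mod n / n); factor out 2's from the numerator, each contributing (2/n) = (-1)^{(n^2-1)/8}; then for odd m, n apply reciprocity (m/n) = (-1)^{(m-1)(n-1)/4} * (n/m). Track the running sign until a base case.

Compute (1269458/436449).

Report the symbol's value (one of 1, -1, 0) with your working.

(1269458/436449) = (396560/436449)   [reduce mod 436449]
396560 = 2^4·24785; (2/436449) = +1 since 436449 mod 8 = 1, so (396560/436449) = (+1)^4·(24785/436449); sign now +1
reciprocity: (24785/436449) = +1·(436449/24785) since 24785 mod 4 = 1, 436449 mod 4 = 1; sign now +1
(436449/24785) = (15104/24785)   [reduce mod 24785]
15104 = 2^8·59; (2/24785) = +1 since 24785 mod 8 = 1, so (15104/24785) = (+1)^8·(59/24785); sign now +1
reciprocity: (59/24785) = +1·(24785/59) since 59 mod 4 = 3, 24785 mod 4 = 1; sign now +1
(24785/59) = (5/59)   [reduce mod 59]
reciprocity: (5/59) = +1·(59/5) since 5 mod 4 = 1, 59 mod 4 = 3; sign now +1
(59/5) = (4/5)   [reduce mod 5]
4 = 2^2·1; (2/5) = -1 since 5 mod 8 = 5, so (4/5) = (-1)^2·(1/5); sign now +1
(1/5) = 1; final value = sign = +1

1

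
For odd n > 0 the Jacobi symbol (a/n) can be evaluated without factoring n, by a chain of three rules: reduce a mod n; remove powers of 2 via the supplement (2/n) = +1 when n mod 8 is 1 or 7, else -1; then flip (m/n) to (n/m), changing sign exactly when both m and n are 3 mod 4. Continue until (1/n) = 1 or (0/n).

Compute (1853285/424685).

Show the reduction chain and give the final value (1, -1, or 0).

(1853285/424685) = (154545/424685)   [reduce mod 424685]
reciprocity: (154545/424685) = +1·(424685/154545) since 154545 mod 4 = 1, 424685 mod 4 = 1; sign now +1
(424685/154545) = (115595/154545)   [reduce mod 154545]
reciprocity: (115595/154545) = +1·(154545/115595) since 115595 mod 4 = 3, 154545 mod 4 = 1; sign now +1
(154545/115595) = (38950/115595)   [reduce mod 115595]
38950 = 2^1·19475; (2/115595) = -1 since 115595 mod 8 = 3, so (38950/115595) = (-1)^1·(19475/115595); sign now -1
reciprocity: (19475/115595) = -1·(115595/19475) since 19475 mod 4 = 3, 115595 mod 4 = 3; sign now +1
(115595/19475) = (18220/19475)   [reduce mod 19475]
18220 = 2^2·4555; (2/19475) = -1 since 19475 mod 8 = 3, so (18220/19475) = (-1)^2·(4555/19475); sign now +1
reciprocity: (4555/19475) = -1·(19475/4555) since 4555 mod 4 = 3, 19475 mod 4 = 3; sign now -1
(19475/4555) = (1255/4555)   [reduce mod 4555]
reciprocity: (1255/4555) = -1·(4555/1255) since 1255 mod 4 = 3, 4555 mod 4 = 3; sign now +1
(4555/1255) = (790/1255)   [reduce mod 1255]
790 = 2^1·395; (2/1255) = +1 since 1255 mod 8 = 7, so (790/1255) = (+1)^1·(395/1255); sign now +1
reciprocity: (395/1255) = -1·(1255/395) since 395 mod 4 = 3, 1255 mod 4 = 3; sign now -1
(1255/395) = (70/395)   [reduce mod 395]
70 = 2^1·35; (2/395) = -1 since 395 mod 8 = 3, so (70/395) = (-1)^1·(35/395); sign now +1
reciprocity: (35/395) = -1·(395/35) since 35 mod 4 = 3, 395 mod 4 = 3; sign now -1
(395/35) = (10/35)   [reduce mod 35]
10 = 2^1·5; (2/35) = -1 since 35 mod 8 = 3, so (10/35) = (-1)^1·(5/35); sign now +1
reciprocity: (5/35) = +1·(35/5) since 5 mod 4 = 1, 35 mod 4 = 3; sign now +1
(35/5) = (0/5)   [reduce mod 5]
(0/5) = 0   [gcd(a, n) > 1]; final value = 0

0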